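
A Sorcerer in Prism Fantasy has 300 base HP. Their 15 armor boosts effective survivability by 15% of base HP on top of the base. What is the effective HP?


EHP = 300 * (1 + 15/100)
= 300 * (1 + 0.15)
= 300 * 1.15
= 345.0

345.0 EHP


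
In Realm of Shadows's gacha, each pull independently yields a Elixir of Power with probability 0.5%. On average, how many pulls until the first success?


Expected pulls for a geometric distribution = 1/p = 100 / rate%
= 100 / 0.5
= 200.0

200.0 pulls


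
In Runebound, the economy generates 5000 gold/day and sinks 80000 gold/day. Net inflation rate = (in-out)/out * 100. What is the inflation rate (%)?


Net gold = 5000 - 80000 = -75000
Inflation rate = net / sunk * 100 = -75000 / 80000 * 100
= -0.9375 * 100
= -93.75%

-93.75%


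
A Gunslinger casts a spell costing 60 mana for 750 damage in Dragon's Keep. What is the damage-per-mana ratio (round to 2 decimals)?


Efficiency = damage / mana
= 750 / 60
= 12.50

12.50 dmg/mana


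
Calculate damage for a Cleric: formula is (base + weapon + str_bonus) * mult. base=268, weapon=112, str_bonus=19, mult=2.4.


Sum base + weapon + str = 268 + 112 + 19 = 399
Multiply by 2.4:
399 * 2.4 = 957.6

957.6 damage


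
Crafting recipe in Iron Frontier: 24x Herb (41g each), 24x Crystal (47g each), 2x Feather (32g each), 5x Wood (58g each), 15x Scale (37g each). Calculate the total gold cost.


Cost breakdown:
  Herb: 24 * 41 = 984
  Crystal: 24 * 47 = 1128
  Feather: 2 * 32 = 64
  Wood: 5 * 58 = 290
  Scale: 15 * 37 = 555
Total = 984 + 1128 + 64 + 290 + 555 = 3021

3021 gold


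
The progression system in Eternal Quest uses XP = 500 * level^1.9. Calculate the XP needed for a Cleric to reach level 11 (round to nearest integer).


XP = 500 * level^1.9
Substitute level = 11:
XP = 500 * 11^1.9
= 500 * 95.202
= 47601

47601 XP


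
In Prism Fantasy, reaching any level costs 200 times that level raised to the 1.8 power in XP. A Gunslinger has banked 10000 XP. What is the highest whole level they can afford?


XP = 200 * level^1.8, so level = (XP / 200)^(1/1.8)
= (10000 / 200)^(1/1.8)
= 50.0^0.5556
= 8.7876
Floor: level = 8

level 8


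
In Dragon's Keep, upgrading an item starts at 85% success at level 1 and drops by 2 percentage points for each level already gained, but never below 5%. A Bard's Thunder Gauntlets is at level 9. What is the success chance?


raw_rate = 85 - 2 * (9 - 1)
= 85 - 2 * 8
= 85 - 16
= 69
Apply floor: max(69, 5) = 69%

69%


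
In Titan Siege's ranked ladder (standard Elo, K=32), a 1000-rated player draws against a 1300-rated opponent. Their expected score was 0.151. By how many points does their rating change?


Elo update: delta = K * (S - Ea), where S = 0.5 (draws)
S - Ea = 0.5 - 0.151 = 0.349
Rating change = 32 * 0.349
= 11.17

11.17 rating points


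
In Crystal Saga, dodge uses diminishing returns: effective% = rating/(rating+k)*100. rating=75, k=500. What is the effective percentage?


effective% = rating / (rating + k) * 100
= 75 / (75 + 500) * 100
= 75 / 575 * 100
= 0.130435 * 100
= 13.04%

13.04%


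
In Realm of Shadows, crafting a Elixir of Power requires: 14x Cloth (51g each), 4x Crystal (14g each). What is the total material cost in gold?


Cost breakdown:
  Cloth: 14 * 51 = 714
  Crystal: 4 * 14 = 56
Total = 714 + 56 = 770

770 gold


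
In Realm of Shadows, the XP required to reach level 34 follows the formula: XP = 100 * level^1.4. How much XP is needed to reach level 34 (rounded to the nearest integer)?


XP = 100 * level^1.4
Substitute level = 34:
XP = 100 * 34^1.4
= 100 * 139.3383
= 13934

13934 XP


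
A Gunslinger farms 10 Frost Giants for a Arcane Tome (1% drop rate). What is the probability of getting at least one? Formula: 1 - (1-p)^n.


P(at least one) = 1 - P(none) = 1 - (1-p)^n
p = 1/100 = 0.01
1 - p = 0.99
(1 - p)^10 = 0.99^10 = 0.904382
P(at least one) = 1 - 0.904382 = 0.0956

0.0956


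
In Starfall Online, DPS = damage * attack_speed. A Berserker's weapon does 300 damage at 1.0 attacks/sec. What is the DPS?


DPS = damage * attack_speed
= 300 * 1.0
= 300.0

300.0 DPS


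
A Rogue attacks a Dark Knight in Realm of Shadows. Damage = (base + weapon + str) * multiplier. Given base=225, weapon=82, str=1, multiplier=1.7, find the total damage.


Sum base + weapon + str = 225 + 82 + 1 = 308
Multiply by 1.7:
308 * 1.7 = 523.6

523.6 damage


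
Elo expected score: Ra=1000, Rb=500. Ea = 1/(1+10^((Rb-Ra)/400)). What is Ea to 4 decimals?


Elo expected score: Ea = 1/(1 + 10^((Rb-Ra)/400))
Rb - Ra = 500 - 1000 = -500
(Rb-Ra)/400 = -500/400 = -1.25
10^-1.25 = 0.056234
Ea = 1/(1 + 0.056234) = 1/1.056234 = 0.9468

0.9468


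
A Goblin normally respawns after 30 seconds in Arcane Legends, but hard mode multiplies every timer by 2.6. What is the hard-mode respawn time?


Respawn time = base * multiplier
= 30 * 2.6
= 78.0 seconds

78.0 seconds


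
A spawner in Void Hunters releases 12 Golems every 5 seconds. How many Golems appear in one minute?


Spawns per minute = count * (60 / interval)
= 12 * (60 / 5)
= 12 * 12.0
= 144.0

144.0 per minute


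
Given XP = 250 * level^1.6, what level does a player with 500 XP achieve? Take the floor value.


XP = 250 * level^1.6, so level = (XP / 250)^(1/1.6)
= (500 / 250)^(1/1.6)
= 2.0^0.625
= 1.5422
Floor: level = 1

level 1


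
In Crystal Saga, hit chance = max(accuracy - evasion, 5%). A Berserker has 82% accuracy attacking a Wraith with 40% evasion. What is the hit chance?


accuracy - evasion = 82 - 40 = 42
Apply floor: max(42, 5) = 42
Hit chance = 42%

42%


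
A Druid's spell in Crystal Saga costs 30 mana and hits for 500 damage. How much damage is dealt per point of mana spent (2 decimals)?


Efficiency = damage / mana
= 500 / 30
= 16.67

16.67 dmg/mana


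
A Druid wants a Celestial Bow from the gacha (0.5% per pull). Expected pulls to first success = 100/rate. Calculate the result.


Expected pulls for a geometric distribution = 1/p = 100 / rate%
= 100 / 0.5
= 200.0

200.0 pulls


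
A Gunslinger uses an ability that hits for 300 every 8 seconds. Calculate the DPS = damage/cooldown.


DPS = damage / cooldown
= 300 / 8
= 37.50

37.50 DPS


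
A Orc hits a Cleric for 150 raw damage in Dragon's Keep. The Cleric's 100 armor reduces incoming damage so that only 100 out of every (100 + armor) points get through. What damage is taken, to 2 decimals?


actual = 150 * 100 / (100 + 100)
= 150 * 100 / 200
= 15000 / 200
= 75.00

75.00 damage


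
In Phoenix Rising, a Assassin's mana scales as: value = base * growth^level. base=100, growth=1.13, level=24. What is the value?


value = base * growth^level
= 100 * 1.13^24
= 100 * 18.788091
= 1878.81

1878.81 mana


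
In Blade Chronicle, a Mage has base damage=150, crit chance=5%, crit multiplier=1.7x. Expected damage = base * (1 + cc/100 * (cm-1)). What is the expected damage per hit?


E[dmg] = base * (1 + crit_chance * (crit_mult - 1))
cc as decimal = 5/100 = 0.05
cm - 1 = 1.7 - 1 = 0.7
Bonus factor = 0.05 * 0.7 = 0.035
Total multiplier = 1 + 0.035 = 1.035
Expected damage = 150 * 1.035 = 155.25

155.25 damage


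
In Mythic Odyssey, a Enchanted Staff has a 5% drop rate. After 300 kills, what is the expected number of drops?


Expected drops = kills * (drop_rate / 100)
= 300 * (5 / 100)
= 300 * 0.05
= 15.0

15.0 drops


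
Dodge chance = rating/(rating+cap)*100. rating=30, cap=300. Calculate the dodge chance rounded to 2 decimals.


dodge% = 30 / (30 + 300) * 100
= 30 / 330 * 100
= 0.090909 * 100
= 9.09%

9.09%


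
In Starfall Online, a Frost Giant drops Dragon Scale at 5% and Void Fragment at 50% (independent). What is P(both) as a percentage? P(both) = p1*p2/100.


For independent events, P(both) = P(A) * P(B)
= 5% * 50%
= 250 / 100 %
= 2.5%

2.5%


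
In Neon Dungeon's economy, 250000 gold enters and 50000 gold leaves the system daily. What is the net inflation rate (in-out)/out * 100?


Net gold = 250000 - 50000 = 200000
Inflation rate = net / sunk * 100 = 200000 / 50000 * 100
= 4.0 * 100
= 400.00%

400.00%


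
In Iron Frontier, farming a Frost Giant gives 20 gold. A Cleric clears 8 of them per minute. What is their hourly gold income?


Gold per minute = 20 * 8 = 160
Gold per hour = 160 * 60 = 9600

9600 gold/hour


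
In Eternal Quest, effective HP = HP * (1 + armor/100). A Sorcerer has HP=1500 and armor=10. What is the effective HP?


EHP = 1500 * (1 + 10/100)
= 1500 * (1 + 0.1)
= 1500 * 1.1
= 1650.0

1650.0 EHP


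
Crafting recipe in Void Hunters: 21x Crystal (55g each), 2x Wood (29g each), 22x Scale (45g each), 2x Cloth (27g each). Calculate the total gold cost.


Cost breakdown:
  Crystal: 21 * 55 = 1155
  Wood: 2 * 29 = 58
  Scale: 22 * 45 = 990
  Cloth: 2 * 27 = 54
Total = 1155 + 58 + 990 + 54 = 2257

2257 gold


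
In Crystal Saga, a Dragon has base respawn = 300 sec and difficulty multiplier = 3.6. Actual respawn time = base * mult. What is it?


Respawn time = base * multiplier
= 300 * 3.6
= 1080.0 seconds

1080.0 seconds


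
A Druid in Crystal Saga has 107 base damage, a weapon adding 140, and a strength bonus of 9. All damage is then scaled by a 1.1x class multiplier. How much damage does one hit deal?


Sum base + weapon + str = 107 + 140 + 9 = 256
Multiply by 1.1:
256 * 1.1 = 281.6

281.6 damage


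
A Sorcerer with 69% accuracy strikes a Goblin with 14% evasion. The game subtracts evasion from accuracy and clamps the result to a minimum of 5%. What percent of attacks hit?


accuracy - evasion = 69 - 14 = 55
Apply floor: max(55, 5) = 55
Hit chance = 55%

55%


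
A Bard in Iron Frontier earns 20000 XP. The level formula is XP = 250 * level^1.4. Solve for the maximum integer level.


XP = 250 * level^1.4, so level = (XP / 250)^(1/1.4)
= (20000 / 250)^(1/1.4)
= 80.0^0.7143
= 22.8744
Floor: level = 22

level 22


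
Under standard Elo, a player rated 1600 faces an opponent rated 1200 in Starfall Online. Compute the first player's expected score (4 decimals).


Elo expected score: Ea = 1/(1 + 10^((Rb-Ra)/400))
Rb - Ra = 1200 - 1600 = -400
(Rb-Ra)/400 = -400/400 = -1.0
10^-1.0 = 0.1
Ea = 1/(1 + 0.1) = 1/1.1 = 0.9091

0.9091


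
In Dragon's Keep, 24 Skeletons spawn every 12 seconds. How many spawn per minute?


Spawns per minute = count * (60 / interval)
= 24 * (60 / 12)
= 24 * 5.0
= 120.0

120.0 per minute


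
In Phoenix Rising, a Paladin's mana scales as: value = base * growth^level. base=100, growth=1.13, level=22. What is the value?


value = base * growth^level
= 100 * 1.13^22
= 100 * 14.713831
= 1471.38

1471.38 mana


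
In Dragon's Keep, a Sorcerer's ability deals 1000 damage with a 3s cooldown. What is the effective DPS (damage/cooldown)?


DPS = damage / cooldown
= 1000 / 3
= 333.33

333.33 DPS


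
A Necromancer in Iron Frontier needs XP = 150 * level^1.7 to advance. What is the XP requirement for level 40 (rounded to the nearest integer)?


XP = 150 * level^1.7
Substitute level = 40:
XP = 150 * 40^1.7
= 150 * 529.0564
= 79358

79358 XP


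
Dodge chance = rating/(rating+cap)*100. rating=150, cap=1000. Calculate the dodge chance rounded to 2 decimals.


dodge% = 150 / (150 + 1000) * 100
= 150 / 1150 * 100
= 0.130435 * 100
= 13.04%

13.04%


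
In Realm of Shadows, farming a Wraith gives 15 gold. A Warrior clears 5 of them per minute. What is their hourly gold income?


Gold per minute = 15 * 5 = 75
Gold per hour = 75 * 60 = 4500

4500 gold/hour


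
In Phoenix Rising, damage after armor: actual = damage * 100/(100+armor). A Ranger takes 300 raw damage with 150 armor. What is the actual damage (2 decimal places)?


actual = 300 * 100 / (100 + 150)
= 300 * 100 / 250
= 30000 / 250
= 120.00

120.00 damage


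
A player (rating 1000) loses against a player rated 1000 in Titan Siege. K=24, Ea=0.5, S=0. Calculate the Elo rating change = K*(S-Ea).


Elo update: delta = K * (S - Ea), where S = 0 (loses)
S - Ea = 0 - 0.5 = -0.5
Rating change = 24 * -0.5
= -12.00

-12.00 rating points


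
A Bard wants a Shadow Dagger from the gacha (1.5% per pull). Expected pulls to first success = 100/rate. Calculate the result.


Expected pulls for a geometric distribution = 1/p = 100 / rate%
= 100 / 1.5
= 66.67

66.67 pulls


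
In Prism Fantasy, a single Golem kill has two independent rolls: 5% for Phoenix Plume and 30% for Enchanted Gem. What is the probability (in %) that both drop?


For independent events, P(both) = P(A) * P(B)
= 5% * 30%
= 150 / 100 %
= 1.5%

1.5%


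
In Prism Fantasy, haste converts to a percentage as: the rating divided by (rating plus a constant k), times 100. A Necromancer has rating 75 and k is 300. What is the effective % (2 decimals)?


effective% = rating / (rating + k) * 100
= 75 / (75 + 300) * 100
= 75 / 375 * 100
= 0.2 * 100
= 20.00%

20.00%


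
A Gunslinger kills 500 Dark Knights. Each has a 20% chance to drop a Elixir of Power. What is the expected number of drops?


Expected drops = kills * (drop_rate / 100)
= 500 * (20 / 100)
= 500 * 0.2
= 100.0

100.0 drops


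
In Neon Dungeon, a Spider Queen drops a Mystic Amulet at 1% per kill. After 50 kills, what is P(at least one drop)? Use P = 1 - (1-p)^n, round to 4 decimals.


P(at least one) = 1 - P(none) = 1 - (1-p)^n
p = 1/100 = 0.01
1 - p = 0.99
(1 - p)^50 = 0.99^50 = 0.605006
P(at least one) = 1 - 0.605006 = 0.3950

0.3950


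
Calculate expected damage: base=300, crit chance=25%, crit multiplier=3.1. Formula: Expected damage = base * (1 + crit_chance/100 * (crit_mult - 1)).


E[dmg] = base * (1 + crit_chance * (crit_mult - 1))
cc as decimal = 25/100 = 0.25
cm - 1 = 3.1 - 1 = 2.1
Bonus factor = 0.25 * 2.1 = 0.525
Total multiplier = 1 + 0.525 = 1.525
Expected damage = 300 * 1.525 = 457.50

457.50 damage


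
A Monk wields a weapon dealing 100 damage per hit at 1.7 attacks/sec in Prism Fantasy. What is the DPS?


DPS = damage * attack_speed
= 100 * 1.7
= 170.0

170.0 DPS


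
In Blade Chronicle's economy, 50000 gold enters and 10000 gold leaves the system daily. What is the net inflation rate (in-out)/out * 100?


Net gold = 50000 - 10000 = 40000
Inflation rate = net / sunk * 100 = 40000 / 10000 * 100
= 4.0 * 100
= 400.00%

400.00%


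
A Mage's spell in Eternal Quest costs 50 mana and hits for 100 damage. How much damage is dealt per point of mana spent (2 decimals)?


Efficiency = damage / mana
= 100 / 50
= 2.00

2.00 dmg/mana


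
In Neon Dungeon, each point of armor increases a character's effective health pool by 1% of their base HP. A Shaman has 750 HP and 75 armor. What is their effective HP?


EHP = 750 * (1 + 75/100)
= 750 * (1 + 0.75)
= 750 * 1.75
= 1312.5

1312.5 EHP


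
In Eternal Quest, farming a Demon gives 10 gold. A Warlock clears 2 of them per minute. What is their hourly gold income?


Gold per minute = 10 * 2 = 20
Gold per hour = 20 * 60 = 1200

1200 gold/hour


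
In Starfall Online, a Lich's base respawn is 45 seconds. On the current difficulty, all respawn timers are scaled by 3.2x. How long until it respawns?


Respawn time = base * multiplier
= 45 * 3.2
= 144.0 seconds

144.0 seconds


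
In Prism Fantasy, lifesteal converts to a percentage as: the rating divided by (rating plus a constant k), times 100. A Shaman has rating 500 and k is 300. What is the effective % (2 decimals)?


effective% = rating / (rating + k) * 100
= 500 / (500 + 300) * 100
= 500 / 800 * 100
= 0.625 * 100
= 62.50%

62.50%


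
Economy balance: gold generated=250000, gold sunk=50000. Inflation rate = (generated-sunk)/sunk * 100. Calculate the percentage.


Net gold = 250000 - 50000 = 200000
Inflation rate = net / sunk * 100 = 200000 / 50000 * 100
= 4.0 * 100
= 400.00%

400.00%


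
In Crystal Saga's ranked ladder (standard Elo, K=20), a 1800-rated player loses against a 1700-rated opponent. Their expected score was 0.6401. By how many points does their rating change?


Elo update: delta = K * (S - Ea), where S = 0 (loses)
S - Ea = 0 - 0.6401 = -0.6401
Rating change = 20 * -0.6401
= -12.80

-12.80 rating points


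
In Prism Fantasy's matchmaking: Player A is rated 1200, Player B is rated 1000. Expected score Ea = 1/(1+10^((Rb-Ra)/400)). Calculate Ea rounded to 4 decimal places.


Elo expected score: Ea = 1/(1 + 10^((Rb-Ra)/400))
Rb - Ra = 1000 - 1200 = -200
(Rb-Ra)/400 = -200/400 = -0.5
10^-0.5 = 0.316228
Ea = 1/(1 + 0.316228) = 1/1.316228 = 0.7597

0.7597


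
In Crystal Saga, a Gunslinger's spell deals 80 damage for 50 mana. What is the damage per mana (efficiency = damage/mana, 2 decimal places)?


Efficiency = damage / mana
= 80 / 50
= 1.60

1.60 dmg/mana


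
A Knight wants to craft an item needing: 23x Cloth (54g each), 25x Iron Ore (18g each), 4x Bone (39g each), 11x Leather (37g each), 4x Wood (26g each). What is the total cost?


Cost breakdown:
  Cloth: 23 * 54 = 1242
  Iron Ore: 25 * 18 = 450
  Bone: 4 * 39 = 156
  Leather: 11 * 37 = 407
  Wood: 4 * 26 = 104
Total = 1242 + 450 + 156 + 407 + 104 = 2359

2359 gold


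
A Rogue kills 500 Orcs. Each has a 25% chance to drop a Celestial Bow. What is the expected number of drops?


Expected drops = kills * (drop_rate / 100)
= 500 * (25 / 100)
= 500 * 0.25
= 125.0

125.0 drops


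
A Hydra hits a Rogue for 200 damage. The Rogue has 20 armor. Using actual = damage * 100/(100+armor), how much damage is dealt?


actual = 200 * 100 / (100 + 20)
= 200 * 100 / 120
= 20000 / 120
= 166.67

166.67 damage


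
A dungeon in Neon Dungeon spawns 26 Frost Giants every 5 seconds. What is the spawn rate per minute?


Spawns per minute = count * (60 / interval)
= 26 * (60 / 5)
= 26 * 12.0
= 312.0

312.0 per minute


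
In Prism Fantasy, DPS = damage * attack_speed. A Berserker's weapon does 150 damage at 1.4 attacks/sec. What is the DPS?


DPS = damage * attack_speed
= 150 * 1.4
= 210.0

210.0 DPS


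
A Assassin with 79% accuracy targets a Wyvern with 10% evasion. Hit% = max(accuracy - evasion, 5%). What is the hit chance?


accuracy - evasion = 79 - 10 = 69
Apply floor: max(69, 5) = 69
Hit chance = 69%

69%


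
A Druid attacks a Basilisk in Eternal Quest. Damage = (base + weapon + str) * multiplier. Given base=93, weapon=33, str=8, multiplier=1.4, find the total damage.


Sum base + weapon + str = 93 + 33 + 8 = 134
Multiply by 1.4:
134 * 1.4 = 187.6

187.6 damage


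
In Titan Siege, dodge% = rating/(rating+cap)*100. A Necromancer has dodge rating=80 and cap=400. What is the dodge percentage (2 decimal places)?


dodge% = 80 / (80 + 400) * 100
= 80 / 480 * 100
= 0.166667 * 100
= 16.67%

16.67%


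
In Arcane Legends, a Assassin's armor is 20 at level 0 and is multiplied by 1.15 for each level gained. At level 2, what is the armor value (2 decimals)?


value = base * growth^level
= 20 * 1.15^2
= 20 * 1.3225
= 26.45

26.45 armor


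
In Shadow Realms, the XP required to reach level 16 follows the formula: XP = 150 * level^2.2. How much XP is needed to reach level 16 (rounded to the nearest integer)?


XP = 150 * level^2.2
Substitute level = 16:
XP = 150 * 16^2.2
= 150 * 445.7219
= 66858

66858 XP


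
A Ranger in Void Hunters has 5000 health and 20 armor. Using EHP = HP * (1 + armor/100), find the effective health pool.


EHP = 5000 * (1 + 20/100)
= 5000 * (1 + 0.2)
= 5000 * 1.2
= 6000.0

6000.0 EHP


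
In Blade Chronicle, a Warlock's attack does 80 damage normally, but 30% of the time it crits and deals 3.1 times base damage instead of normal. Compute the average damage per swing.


E[dmg] = base * (1 + crit_chance * (crit_mult - 1))
cc as decimal = 30/100 = 0.3
cm - 1 = 3.1 - 1 = 2.1
Bonus factor = 0.3 * 2.1 = 0.63
Total multiplier = 1 + 0.63 = 1.63
Expected damage = 80 * 1.63 = 130.40

130.40 damage


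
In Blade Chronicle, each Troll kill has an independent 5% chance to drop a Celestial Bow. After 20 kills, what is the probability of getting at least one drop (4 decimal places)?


P(at least one) = 1 - P(none) = 1 - (1-p)^n
p = 5/100 = 0.05
1 - p = 0.95
(1 - p)^20 = 0.95^20 = 0.358486
P(at least one) = 1 - 0.358486 = 0.6415

0.6415


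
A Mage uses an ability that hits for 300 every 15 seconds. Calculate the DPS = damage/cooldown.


DPS = damage / cooldown
= 300 / 15
= 20.00

20.00 DPS


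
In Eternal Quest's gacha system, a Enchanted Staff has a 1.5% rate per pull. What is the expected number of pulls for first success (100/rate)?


Expected pulls for a geometric distribution = 1/p = 100 / rate%
= 100 / 1.5
= 66.67

66.67 pulls


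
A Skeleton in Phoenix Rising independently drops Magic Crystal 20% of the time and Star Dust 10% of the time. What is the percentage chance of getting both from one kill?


For independent events, P(both) = P(A) * P(B)
= 20% * 10%
= 200 / 100 %
= 2.0%

2.0%


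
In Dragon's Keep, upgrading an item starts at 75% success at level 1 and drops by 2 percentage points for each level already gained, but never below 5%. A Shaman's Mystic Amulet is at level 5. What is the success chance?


raw_rate = 75 - 2 * (5 - 1)
= 75 - 2 * 4
= 75 - 8
= 67
Apply floor: max(67, 5) = 67%

67%


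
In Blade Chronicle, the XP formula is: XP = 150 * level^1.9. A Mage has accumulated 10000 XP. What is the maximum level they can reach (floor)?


XP = 150 * level^1.9, so level = (XP / 150)^(1/1.9)
= (10000 / 150)^(1/1.9)
= 66.6667^0.5263
= 9.1191
Floor: level = 9

level 9


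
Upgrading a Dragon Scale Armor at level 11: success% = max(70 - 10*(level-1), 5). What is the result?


raw_rate = 70 - 10 * (11 - 1)
= 70 - 10 * 10
= 70 - 100
= -30
Apply floor: max(-30, 5) = 5%

5%


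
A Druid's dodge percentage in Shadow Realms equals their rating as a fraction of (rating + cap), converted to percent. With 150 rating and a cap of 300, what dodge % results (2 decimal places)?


dodge% = 150 / (150 + 300) * 100
= 150 / 450 * 100
= 0.333333 * 100
= 33.33%

33.33%


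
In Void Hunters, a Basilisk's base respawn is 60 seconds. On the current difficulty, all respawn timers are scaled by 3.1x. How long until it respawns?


Respawn time = base * multiplier
= 60 * 3.1
= 186.0 seconds

186.0 seconds


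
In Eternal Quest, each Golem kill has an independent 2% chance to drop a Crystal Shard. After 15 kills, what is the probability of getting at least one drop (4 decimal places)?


P(at least one) = 1 - P(none) = 1 - (1-p)^n
p = 2/100 = 0.02
1 - p = 0.98
(1 - p)^15 = 0.98^15 = 0.738569
P(at least one) = 1 - 0.738569 = 0.2614

0.2614


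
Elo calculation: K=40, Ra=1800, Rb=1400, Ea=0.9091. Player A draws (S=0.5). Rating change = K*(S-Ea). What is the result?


Elo update: delta = K * (S - Ea), where S = 0.5 (draws)
S - Ea = 0.5 - 0.9091 = -0.4091
Rating change = 40 * -0.4091
= -16.36

-16.36 rating points


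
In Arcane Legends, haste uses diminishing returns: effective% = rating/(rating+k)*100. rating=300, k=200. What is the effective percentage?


effective% = rating / (rating + k) * 100
= 300 / (300 + 200) * 100
= 300 / 500 * 100
= 0.6 * 100
= 60.00%

60.00%


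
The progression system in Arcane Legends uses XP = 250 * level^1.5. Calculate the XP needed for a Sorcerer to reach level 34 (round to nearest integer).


XP = 250 * level^1.5
Substitute level = 34:
XP = 250 * 34^1.5
= 250 * 198.2524
= 49563

49563 XP


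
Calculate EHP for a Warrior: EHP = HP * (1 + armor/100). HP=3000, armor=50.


EHP = 3000 * (1 + 50/100)
= 3000 * (1 + 0.5)
= 3000 * 1.5
= 4500.0

4500.0 EHP


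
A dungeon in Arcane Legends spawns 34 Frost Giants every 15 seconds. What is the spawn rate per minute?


Spawns per minute = count * (60 / interval)
= 34 * (60 / 15)
= 34 * 4.0
= 136.0

136.0 per minute


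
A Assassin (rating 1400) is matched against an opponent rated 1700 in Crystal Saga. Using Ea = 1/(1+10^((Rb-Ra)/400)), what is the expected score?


Elo expected score: Ea = 1/(1 + 10^((Rb-Ra)/400))
Rb - Ra = 1700 - 1400 = 300
(Rb-Ra)/400 = 300/400 = 0.75
10^0.75 = 5.623413
Ea = 1/(1 + 5.623413) = 1/6.623413 = 0.1510

0.1510


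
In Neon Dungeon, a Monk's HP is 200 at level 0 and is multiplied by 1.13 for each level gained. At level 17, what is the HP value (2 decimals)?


value = base * growth^level
= 200 * 1.13^17
= 200 * 7.986078
= 1597.22

1597.22 HP


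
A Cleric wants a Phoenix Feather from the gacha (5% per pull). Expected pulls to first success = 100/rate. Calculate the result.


Expected pulls for a geometric distribution = 1/p = 100 / rate%
= 100 / 5
= 20.0

20.0 pulls


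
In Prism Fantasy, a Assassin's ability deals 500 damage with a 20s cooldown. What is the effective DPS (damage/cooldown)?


DPS = damage / cooldown
= 500 / 20
= 25.00

25.00 DPS


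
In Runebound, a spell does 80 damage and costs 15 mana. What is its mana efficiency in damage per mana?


Efficiency = damage / mana
= 80 / 15
= 5.33

5.33 dmg/mana


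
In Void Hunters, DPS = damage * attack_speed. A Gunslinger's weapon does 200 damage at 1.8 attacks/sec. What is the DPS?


DPS = damage * attack_speed
= 200 * 1.8
= 360.0

360.0 DPS


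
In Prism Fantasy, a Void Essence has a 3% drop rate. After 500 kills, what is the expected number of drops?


Expected drops = kills * (drop_rate / 100)
= 500 * (3 / 100)
= 500 * 0.03
= 15.0

15.0 drops


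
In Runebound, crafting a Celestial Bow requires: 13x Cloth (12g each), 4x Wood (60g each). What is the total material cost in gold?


Cost breakdown:
  Cloth: 13 * 12 = 156
  Wood: 4 * 60 = 240
Total = 156 + 240 = 396

396 gold


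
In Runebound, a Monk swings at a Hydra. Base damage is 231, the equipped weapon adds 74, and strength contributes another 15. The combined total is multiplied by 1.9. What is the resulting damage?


Sum base + weapon + str = 231 + 74 + 15 = 320
Multiply by 1.9:
320 * 1.9 = 608.0

608.0 damage


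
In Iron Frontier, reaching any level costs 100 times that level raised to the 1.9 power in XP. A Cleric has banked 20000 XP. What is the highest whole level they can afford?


XP = 100 * level^1.9, so level = (XP / 100)^(1/1.9)
= (20000 / 100)^(1/1.9)
= 200.0^0.5263
= 16.258
Floor: level = 16

level 16


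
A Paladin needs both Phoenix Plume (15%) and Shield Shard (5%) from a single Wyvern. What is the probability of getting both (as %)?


For independent events, P(both) = P(A) * P(B)
= 15% * 5%
= 75 / 100 %
= 0.75%

0.75%


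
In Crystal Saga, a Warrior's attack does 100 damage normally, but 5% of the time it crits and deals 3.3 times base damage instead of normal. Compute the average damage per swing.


E[dmg] = base * (1 + crit_chance * (crit_mult - 1))
cc as decimal = 5/100 = 0.05
cm - 1 = 3.3 - 1 = 2.3
Bonus factor = 0.05 * 2.3 = 0.115
Total multiplier = 1 + 0.115 = 1.115
Expected damage = 100 * 1.115 = 111.50

111.50 damage


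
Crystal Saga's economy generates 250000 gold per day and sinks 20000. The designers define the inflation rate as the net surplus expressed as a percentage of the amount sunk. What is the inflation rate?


Net gold = 250000 - 20000 = 230000
Inflation rate = net / sunk * 100 = 230000 / 20000 * 100
= 11.5 * 100
= 1150.00%

1150.00%


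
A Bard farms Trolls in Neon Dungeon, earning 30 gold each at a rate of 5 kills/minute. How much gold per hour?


Gold per minute = 30 * 5 = 150
Gold per hour = 150 * 60 = 9000

9000 gold/hour


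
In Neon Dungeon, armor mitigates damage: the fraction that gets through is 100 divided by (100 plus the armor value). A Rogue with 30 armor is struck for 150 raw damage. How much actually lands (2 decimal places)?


actual = 150 * 100 / (100 + 30)
= 150 * 100 / 130
= 15000 / 130
= 115.38

115.38 damage


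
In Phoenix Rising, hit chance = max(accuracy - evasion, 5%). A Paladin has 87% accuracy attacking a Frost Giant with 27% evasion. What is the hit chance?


accuracy - evasion = 87 - 27 = 60
Apply floor: max(60, 5) = 60
Hit chance = 60%

60%


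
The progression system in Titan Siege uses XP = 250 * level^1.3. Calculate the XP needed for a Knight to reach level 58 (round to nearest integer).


XP = 250 * level^1.3
Substitute level = 58:
XP = 250 * 58^1.3
= 250 * 196.0904
= 49023

49023 XP


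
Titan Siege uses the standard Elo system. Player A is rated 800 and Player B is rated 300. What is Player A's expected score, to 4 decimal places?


Elo expected score: Ea = 1/(1 + 10^((Rb-Ra)/400))
Rb - Ra = 300 - 800 = -500
(Rb-Ra)/400 = -500/400 = -1.25
10^-1.25 = 0.056234
Ea = 1/(1 + 0.056234) = 1/1.056234 = 0.9468

0.9468


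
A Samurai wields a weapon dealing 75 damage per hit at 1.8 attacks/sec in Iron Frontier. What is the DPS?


DPS = damage * attack_speed
= 75 * 1.8
= 135.0

135.0 DPS


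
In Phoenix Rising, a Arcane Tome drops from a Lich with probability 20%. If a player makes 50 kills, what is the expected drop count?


Expected drops = kills * (drop_rate / 100)
= 50 * (20 / 100)
= 50 * 0.2
= 10.0

10.0 drops


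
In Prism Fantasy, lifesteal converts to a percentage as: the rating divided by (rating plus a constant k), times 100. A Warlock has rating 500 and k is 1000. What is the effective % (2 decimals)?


effective% = rating / (rating + k) * 100
= 500 / (500 + 1000) * 100
= 500 / 1500 * 100
= 0.333333 * 100
= 33.33%

33.33%


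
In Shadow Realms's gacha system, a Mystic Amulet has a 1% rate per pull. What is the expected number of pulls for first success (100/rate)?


Expected pulls for a geometric distribution = 1/p = 100 / rate%
= 100 / 1
= 100.0

100.0 pulls


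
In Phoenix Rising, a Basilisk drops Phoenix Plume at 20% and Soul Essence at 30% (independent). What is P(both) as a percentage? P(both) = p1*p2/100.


For independent events, P(both) = P(A) * P(B)
= 20% * 30%
= 600 / 100 %
= 6.0%

6.0%


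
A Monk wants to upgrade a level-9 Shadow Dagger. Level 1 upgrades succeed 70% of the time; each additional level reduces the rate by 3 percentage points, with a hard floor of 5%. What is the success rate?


raw_rate = 70 - 3 * (9 - 1)
= 70 - 3 * 8
= 70 - 24
= 46
Apply floor: max(46, 5) = 46%

46%


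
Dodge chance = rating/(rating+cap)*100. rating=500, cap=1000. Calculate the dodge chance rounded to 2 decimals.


dodge% = 500 / (500 + 1000) * 100
= 500 / 1500 * 100
= 0.333333 * 100
= 33.33%

33.33%


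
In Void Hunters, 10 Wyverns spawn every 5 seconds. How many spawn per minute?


Spawns per minute = count * (60 / interval)
= 10 * (60 / 5)
= 10 * 12.0
= 120.0

120.0 per minute


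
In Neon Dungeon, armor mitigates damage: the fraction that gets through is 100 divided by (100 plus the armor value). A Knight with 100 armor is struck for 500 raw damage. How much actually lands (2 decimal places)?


actual = 500 * 100 / (100 + 100)
= 500 * 100 / 200
= 50000 / 200
= 250.00

250.00 damage


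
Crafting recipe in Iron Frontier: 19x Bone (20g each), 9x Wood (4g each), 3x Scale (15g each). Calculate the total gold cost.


Cost breakdown:
  Bone: 19 * 20 = 380
  Wood: 9 * 4 = 36
  Scale: 3 * 15 = 45
Total = 380 + 36 + 45 = 461

461 gold


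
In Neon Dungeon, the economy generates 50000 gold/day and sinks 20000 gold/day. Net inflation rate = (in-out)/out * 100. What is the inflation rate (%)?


Net gold = 50000 - 20000 = 30000
Inflation rate = net / sunk * 100 = 30000 / 20000 * 100
= 1.5 * 100
= 150.00%

150.00%


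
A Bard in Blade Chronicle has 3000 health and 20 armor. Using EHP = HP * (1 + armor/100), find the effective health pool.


EHP = 3000 * (1 + 20/100)
= 3000 * (1 + 0.2)
= 3000 * 1.2
= 3600.0

3600.0 EHP


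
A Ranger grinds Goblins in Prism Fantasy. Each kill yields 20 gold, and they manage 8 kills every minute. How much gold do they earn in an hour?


Gold per minute = 20 * 8 = 160
Gold per hour = 160 * 60 = 9600

9600 gold/hour


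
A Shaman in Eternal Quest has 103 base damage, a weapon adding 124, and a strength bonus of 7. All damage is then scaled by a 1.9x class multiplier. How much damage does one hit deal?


Sum base + weapon + str = 103 + 124 + 7 = 234
Multiply by 1.9:
234 * 1.9 = 444.6

444.6 damage


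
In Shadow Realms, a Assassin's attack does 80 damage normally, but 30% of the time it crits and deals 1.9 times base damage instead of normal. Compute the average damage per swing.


E[dmg] = base * (1 + crit_chance * (crit_mult - 1))
cc as decimal = 30/100 = 0.3
cm - 1 = 1.9 - 1 = 0.9
Bonus factor = 0.3 * 0.9 = 0.27
Total multiplier = 1 + 0.27 = 1.27
Expected damage = 80 * 1.27 = 101.60

101.60 damage


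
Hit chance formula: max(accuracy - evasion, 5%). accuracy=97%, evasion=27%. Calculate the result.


accuracy - evasion = 97 - 27 = 70
Apply floor: max(70, 5) = 70
Hit chance = 70%

70%


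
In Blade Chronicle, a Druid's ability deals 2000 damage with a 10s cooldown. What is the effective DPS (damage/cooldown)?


DPS = damage / cooldown
= 2000 / 10
= 200.00

200.00 DPS


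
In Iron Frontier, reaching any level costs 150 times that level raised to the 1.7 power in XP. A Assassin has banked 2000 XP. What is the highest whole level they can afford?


XP = 150 * level^1.7, so level = (XP / 150)^(1/1.7)
= (2000 / 150)^(1/1.7)
= 13.3333^0.5882
= 4.5891
Floor: level = 4

level 4


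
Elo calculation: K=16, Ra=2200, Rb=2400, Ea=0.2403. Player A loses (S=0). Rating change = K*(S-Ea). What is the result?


Elo update: delta = K * (S - Ea), where S = 0 (loses)
S - Ea = 0 - 0.2403 = -0.2403
Rating change = 16 * -0.2403
= -3.84

-3.84 rating points


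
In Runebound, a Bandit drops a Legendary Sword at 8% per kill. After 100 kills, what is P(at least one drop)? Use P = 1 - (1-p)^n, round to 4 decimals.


P(at least one) = 1 - P(none) = 1 - (1-p)^n
p = 8/100 = 0.08
1 - p = 0.92
(1 - p)^100 = 0.92^100 = 0.000239
P(at least one) = 1 - 0.000239 = 0.9998

0.9998


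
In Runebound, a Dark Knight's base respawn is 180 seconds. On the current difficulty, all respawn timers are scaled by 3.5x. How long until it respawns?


Respawn time = base * multiplier
= 180 * 3.5
= 630.0 seconds

630.0 seconds


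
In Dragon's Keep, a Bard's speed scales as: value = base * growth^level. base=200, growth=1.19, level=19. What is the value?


value = base * growth^level
= 200 * 1.19^19
= 200 * 27.251616
= 5450.32

5450.32 speed


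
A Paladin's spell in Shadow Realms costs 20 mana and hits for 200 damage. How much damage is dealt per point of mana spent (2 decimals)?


Efficiency = damage / mana
= 200 / 20
= 10.00

10.00 dmg/mana


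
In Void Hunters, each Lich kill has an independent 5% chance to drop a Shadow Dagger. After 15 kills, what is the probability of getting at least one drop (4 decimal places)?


P(at least one) = 1 - P(none) = 1 - (1-p)^n
p = 5/100 = 0.05
1 - p = 0.95
(1 - p)^15 = 0.95^15 = 0.463291
P(at least one) = 1 - 0.463291 = 0.5367

0.5367


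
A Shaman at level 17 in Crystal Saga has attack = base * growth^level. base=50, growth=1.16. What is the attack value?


value = base * growth^level
= 50 * 1.16^17
= 50 * 12.467685
= 623.38

623.38 attack


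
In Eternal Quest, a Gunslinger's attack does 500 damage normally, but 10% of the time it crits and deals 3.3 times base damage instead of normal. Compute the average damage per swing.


E[dmg] = base * (1 + crit_chance * (crit_mult - 1))
cc as decimal = 10/100 = 0.1
cm - 1 = 3.3 - 1 = 2.3
Bonus factor = 0.1 * 2.3 = 0.23
Total multiplier = 1 + 0.23 = 1.23
Expected damage = 500 * 1.23 = 615.00

615.00 damage


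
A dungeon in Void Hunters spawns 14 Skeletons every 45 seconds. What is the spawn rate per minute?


Spawns per minute = count * (60 / interval)
= 14 * (60 / 45)
= 14 * 1.3333
= 18.67

18.67 per minute


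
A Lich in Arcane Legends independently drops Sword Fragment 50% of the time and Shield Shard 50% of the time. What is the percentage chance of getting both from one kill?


For independent events, P(both) = P(A) * P(B)
= 50% * 50%
= 2500 / 100 %
= 25.0%

25.0%


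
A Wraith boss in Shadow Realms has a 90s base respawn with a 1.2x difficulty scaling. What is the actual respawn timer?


Respawn time = base * multiplier
= 90 * 1.2
= 108.0 seconds

108.0 seconds


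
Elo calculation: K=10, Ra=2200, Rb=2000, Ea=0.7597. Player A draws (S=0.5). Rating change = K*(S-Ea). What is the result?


Elo update: delta = K * (S - Ea), where S = 0.5 (draws)
S - Ea = 0.5 - 0.7597 = -0.2597
Rating change = 10 * -0.2597
= -2.60

-2.60 rating points


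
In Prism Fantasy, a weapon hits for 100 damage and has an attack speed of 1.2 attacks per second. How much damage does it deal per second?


DPS = damage * attack_speed
= 100 * 1.2
= 120.0

120.0 DPS


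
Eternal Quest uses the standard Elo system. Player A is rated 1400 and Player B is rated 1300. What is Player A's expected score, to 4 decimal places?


Elo expected score: Ea = 1/(1 + 10^((Rb-Ra)/400))
Rb - Ra = 1300 - 1400 = -100
(Rb-Ra)/400 = -100/400 = -0.25
10^-0.25 = 0.562341
Ea = 1/(1 + 0.562341) = 1/1.562341 = 0.6401

0.6401


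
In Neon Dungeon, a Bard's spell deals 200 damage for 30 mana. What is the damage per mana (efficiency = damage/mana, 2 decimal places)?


Efficiency = damage / mana
= 200 / 30
= 6.67

6.67 dmg/mana


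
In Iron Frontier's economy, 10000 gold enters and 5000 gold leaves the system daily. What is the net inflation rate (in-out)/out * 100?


Net gold = 10000 - 5000 = 5000
Inflation rate = net / sunk * 100 = 5000 / 5000 * 100
= 1.0 * 100
= 100.00%

100.00%


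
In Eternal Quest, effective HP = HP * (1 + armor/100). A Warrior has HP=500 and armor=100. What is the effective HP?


EHP = 500 * (1 + 100/100)
= 500 * (1 + 1.0)
= 500 * 2.0
= 1000.0

1000.0 EHP


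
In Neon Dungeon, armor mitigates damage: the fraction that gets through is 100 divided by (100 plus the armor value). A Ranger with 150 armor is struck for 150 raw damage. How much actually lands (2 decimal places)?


actual = 150 * 100 / (100 + 150)
= 150 * 100 / 250
= 15000 / 250
= 60.00

60.00 damage


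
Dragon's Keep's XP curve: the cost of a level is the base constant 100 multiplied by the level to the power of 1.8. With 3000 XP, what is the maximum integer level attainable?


XP = 100 * level^1.8, so level = (XP / 100)^(1/1.8)
= (3000 / 100)^(1/1.8)
= 30.0^0.5556
= 6.6164
Floor: level = 6

level 6


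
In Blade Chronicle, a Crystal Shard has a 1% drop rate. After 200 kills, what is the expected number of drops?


Expected drops = kills * (drop_rate / 100)
= 200 * (1 / 100)
= 200 * 0.01
= 2.0

2.0 drops


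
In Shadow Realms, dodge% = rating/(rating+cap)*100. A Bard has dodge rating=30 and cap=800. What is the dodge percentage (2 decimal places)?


dodge% = 30 / (30 + 800) * 100
= 30 / 830 * 100
= 0.036145 * 100
= 3.61%

3.61%


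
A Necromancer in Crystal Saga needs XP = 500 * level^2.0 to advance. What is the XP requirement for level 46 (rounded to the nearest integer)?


XP = 500 * level^2.0
Substitute level = 46:
XP = 500 * 46^2.0
= 500 * 2116.0
= 1058000

1058000 XP


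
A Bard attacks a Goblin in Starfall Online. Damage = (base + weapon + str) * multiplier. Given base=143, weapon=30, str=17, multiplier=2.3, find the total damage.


Sum base + weapon + str = 143 + 30 + 17 = 190
Multiply by 2.3:
190 * 2.3 = 437.0

437.0 damage


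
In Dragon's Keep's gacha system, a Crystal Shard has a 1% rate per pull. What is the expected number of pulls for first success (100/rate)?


Expected pulls for a geometric distribution = 1/p = 100 / rate%
= 100 / 1
= 100.0

100.0 pulls


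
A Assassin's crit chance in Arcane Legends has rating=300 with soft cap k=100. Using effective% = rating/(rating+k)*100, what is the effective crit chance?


effective% = rating / (rating + k) * 100
= 300 / (300 + 100) * 100
= 300 / 400 * 100
= 0.75 * 100
= 75.00%

75.00%


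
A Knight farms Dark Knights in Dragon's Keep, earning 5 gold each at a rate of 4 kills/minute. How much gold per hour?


Gold per minute = 5 * 4 = 20
Gold per hour = 20 * 60 = 1200

1200 gold/hour
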